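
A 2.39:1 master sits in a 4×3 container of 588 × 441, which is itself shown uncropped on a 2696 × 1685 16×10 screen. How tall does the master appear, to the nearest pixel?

940 px

2.39:1 in 588×441: fills the width, so the master is 588.00 × 246.03.
4×3 in 2696×1685: fills the height, so the intermediate becomes 2246.67 × 1685.00 — a scale of ×3.8209.
So the master's height is 246.03 × 3.8209 ≈ 940.03.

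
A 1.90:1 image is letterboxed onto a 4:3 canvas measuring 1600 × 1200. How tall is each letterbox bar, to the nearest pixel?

179 px

Since 1.900 > 1.333, the image is width-limited.
That makes the image 842.11 px tall (1600 / 1.900).
Leftover height: 1200 − 842.11 = 357.89 px → 178.95 each side.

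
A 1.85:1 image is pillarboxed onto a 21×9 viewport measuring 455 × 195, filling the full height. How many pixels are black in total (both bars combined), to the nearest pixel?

The image is 195 × 1.850 ≈ 360.7500 px wide.
Black = 455 − 360.7500 = 94.2500 px.
Bar area = 94.2500 × 195 ≈ 18379 px.

18379 pixels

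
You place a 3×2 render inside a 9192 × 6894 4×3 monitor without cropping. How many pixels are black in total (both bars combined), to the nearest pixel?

3×2 is wider than 4×3, so it spans the full width.
That makes the image 6128.0000 px tall (9192 × 2/3).
Black = 6894 − 6128.0000 = 766.0000 px.
That's 766.0000 × 9192 ≈ 7041072 black pixels.

7041072 pixels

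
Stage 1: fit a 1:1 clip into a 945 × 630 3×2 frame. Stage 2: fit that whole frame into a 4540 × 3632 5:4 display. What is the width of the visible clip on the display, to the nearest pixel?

Inside the 945×630 canvas the clip is height-limited at 630.00 × 630.00.
3×2 in 4540×3632: fills the width, so the intermediate becomes 4540.00 × 3026.67 — a scale of ×4.8042.
So the clip's width is 630.00 × 4.8042 ≈ 3026.67.

3027 px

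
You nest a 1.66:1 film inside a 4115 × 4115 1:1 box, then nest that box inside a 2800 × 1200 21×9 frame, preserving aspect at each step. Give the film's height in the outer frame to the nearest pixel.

723 px

Inside the 4115×4115 canvas the film is width-limited at 4115.00 × 2478.92.
1:1 in 2800×1200: fills the height, so the intermediate becomes 1200.00 × 1200.00 — a scale of ×0.2916.
The film scales with it: height 2478.92 × 0.2916 ≈ 722.89.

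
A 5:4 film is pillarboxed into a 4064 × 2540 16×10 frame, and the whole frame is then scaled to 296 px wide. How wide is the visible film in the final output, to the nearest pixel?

231 px

Fitted into 4064×2540, the film spans the height; its width is 2540 × 5/4 ≈ 3175.00 px.
The frame scales by 296/4064 = 0.0728; 3175.00 × 0.0728 ≈ 231.25 px.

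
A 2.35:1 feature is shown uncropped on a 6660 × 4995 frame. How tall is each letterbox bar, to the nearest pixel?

2.35:1 is wider than 4×3, so it spans the full width.
The feature is 6660 / 2.350 ≈ 2834.04 px tall.
Leftover height: 4995 − 2834.04 = 2160.96 px → 1080.48 each side.

1080 px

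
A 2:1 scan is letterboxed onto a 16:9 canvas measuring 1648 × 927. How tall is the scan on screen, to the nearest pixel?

824 px

Since 2.000 > 1.778, the scan is width-limited.
Content height = 1648 × 1/2 ≈ 824.00 px.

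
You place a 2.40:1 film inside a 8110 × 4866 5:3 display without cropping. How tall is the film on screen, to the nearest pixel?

3379 px

2.40:1 (2.400) > 5:3 (1.667), so the film fills the width.
That makes the image 3379.17 px tall (8110 / 2.400).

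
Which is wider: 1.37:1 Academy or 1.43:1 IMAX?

1.43:1 IMAX

1.37 and 1.43; 1.43 > 1.37.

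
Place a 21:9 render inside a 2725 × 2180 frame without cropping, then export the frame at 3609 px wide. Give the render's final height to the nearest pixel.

At 2725×2180 the render is width-limited, so height = 2725 × 9/21 ≈ 1167.86 px.
Scaling 2725 → 3609 is ×1.3244, so the height becomes 1167.86 × 1.3244 ≈ 1546.71 px.

1547 px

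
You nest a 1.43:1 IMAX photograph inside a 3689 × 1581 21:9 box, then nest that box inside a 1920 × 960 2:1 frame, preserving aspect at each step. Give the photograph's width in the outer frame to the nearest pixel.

1177 px

1.43:1 IMAX in 3689×1581: fills the height, so the photograph is 2260.83 × 1581.00.
Second fit — the 21:9 canvas into 1920×960 spans the width: 1920.00 × 822.86 (×0.5205 from 3689×1581).
The photograph scales with it: width 2260.83 × 0.5205 ≈ 1176.69.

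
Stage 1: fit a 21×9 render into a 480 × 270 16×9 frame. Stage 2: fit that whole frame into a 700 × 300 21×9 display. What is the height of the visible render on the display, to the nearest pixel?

21×9 in 480×270: fills the width, so the render is 480.00 × 205.71.
16×9 in 700×300: fills the height, so the intermediate becomes 533.33 × 300.00 — a scale of ×1.1111.
Applying the same ×1.1111: 205.71 → 228.57.

229 px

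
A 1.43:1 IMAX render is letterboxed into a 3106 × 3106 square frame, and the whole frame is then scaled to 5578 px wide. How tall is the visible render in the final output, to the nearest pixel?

3901 px

In the 3106×3106 frame the render fills the width: height = 3106 / 1.430 ≈ 2172.03 px.
The frame scales by 5578/3106 = 1.7959; 2172.03 × 1.7959 ≈ 3900.70 px.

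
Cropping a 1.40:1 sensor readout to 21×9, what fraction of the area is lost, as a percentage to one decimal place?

40.0%

21×9 is wider than 1.40:1, so the crop keeps the full width and trims the height.
Fraction kept = (1.400)/(2.333) ≈ 60.00%, so 40.00% is lost.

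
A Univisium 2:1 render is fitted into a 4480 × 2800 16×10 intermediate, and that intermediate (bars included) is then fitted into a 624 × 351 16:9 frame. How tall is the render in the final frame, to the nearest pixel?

First fit — Univisium 2:1 into 4480×2800 spans the width: 4480.00 × 2240.00.
16×10 in 624×351: fills the height, so the intermediate becomes 561.60 × 351.00 — a scale of ×0.1254.
The render scales with it: height 2240.00 × 0.1254 ≈ 280.80.

281 px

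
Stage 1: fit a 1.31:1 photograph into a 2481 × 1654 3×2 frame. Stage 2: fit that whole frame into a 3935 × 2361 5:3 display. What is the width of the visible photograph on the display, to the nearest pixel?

3093 px

First fit — 1.31:1 into 2481×1654 spans the height: 2166.74 × 1654.00.
The 3×2 canvas is height-limited in 3935×2361, giving 3541.50 × 2361.00; scale factor 1.4274.
Applying the same ×1.4274: 2166.74 → 3092.91.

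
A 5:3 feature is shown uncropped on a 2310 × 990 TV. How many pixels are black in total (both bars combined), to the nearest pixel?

Since 1.667 < 2.333, the feature is height-limited.
Content width = 990 × 5/3 ≈ 1650.0000 px.
2310 − 1650.0000 = 660.0000 px of bars.
Bar area = 660.0000 × 990 ≈ 653400 px.

653400 pixels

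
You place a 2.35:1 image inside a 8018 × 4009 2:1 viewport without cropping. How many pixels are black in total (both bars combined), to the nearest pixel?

4787428 pixels

2.35:1 is wider than 2:1, so it spans the full width.
Content height = 8018 / 2.350 ≈ 3411.9149 px.
Black = 4009 − 3411.9149 = 597.0851 px.
That's 597.0851 × 8018 ≈ 4787428 black pixels.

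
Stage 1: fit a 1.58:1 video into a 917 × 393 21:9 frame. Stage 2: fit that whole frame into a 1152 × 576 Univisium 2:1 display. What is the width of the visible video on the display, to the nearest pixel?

780 px

Inside the 917×393 canvas the video is height-limited at 620.94 × 393.00.
21:9 in 1152×576: fills the width, so the intermediate becomes 1152.00 × 493.71 — a scale of ×1.2563.
The video scales with it: width 620.94 × 1.2563 ≈ 780.07.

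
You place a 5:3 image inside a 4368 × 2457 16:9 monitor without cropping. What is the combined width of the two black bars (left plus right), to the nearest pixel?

273 px

Since 1.667 < 1.778, the image is height-limited.
Content width = 2457 × 5/3 ≈ 4095.00 px.
4368 − 4095.00 = 273.00 px of bars.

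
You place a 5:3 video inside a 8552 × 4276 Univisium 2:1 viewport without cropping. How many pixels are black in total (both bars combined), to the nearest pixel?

6094725 pixels

Since 1.667 < 2.000, the video is height-limited.
The video is 4276 × 5/3 ≈ 7126.6667 px wide.
Leftover width: 8552 − 7126.6667 = 1425.3333 px.
Across the 4276-px span: 1425.3333 × 4276 ≈ 6094725 px.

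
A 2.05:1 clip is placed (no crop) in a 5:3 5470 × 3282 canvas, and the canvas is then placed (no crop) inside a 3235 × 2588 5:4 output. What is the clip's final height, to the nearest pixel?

1578 px

Inside the 5470×3282 canvas the clip is width-limited at 5470.00 × 2668.29.
Second fit — the 5:3 canvas into 3235×2588 spans the width: 3235.00 × 1941.00 (×0.5914 from 5470×3282).
Applying the same ×0.5914: 2668.29 → 1578.05.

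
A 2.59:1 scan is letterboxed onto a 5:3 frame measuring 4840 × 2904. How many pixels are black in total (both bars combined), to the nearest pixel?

5010727 pixels

2.59:1 (2.590) > 5:3 (1.667), so the scan fills the width.
The scan is 4840 / 2.590 ≈ 1868.7259 px tall.
Black = 2904 − 1868.7259 = 1035.2741 px.
That's 1035.2741 × 4840 ≈ 5010727 black pixels.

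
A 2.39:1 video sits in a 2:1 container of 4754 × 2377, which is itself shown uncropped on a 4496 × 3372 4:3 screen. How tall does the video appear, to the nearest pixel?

First fit — 2.39:1 into 4754×2377 spans the width: 4754.00 × 1989.12.
Second fit — the 2:1 canvas into 4496×3372 spans the width: 4496.00 × 2248.00 (×0.9457 from 4754×2377).
So the video's height is 1989.12 × 0.9457 ≈ 1881.17.

1881 px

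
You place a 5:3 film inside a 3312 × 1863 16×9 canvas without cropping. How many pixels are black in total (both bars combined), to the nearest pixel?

385641 pixels

5:3 is narrower than 16×9, so it spans the full height.
Content width = 1863 × 5/3 ≈ 3105.0000 px.
3312 − 3105.0000 = 207.0000 px of bars.
Bar area = 207.0000 × 1863 ≈ 385641 px.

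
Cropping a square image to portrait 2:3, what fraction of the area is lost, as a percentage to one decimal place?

Going from square to portrait 2:3 means cutting width while keeping height.
Fraction kept = (0.667)/(1.000) ≈ 66.67%, so 33.33% is lost.

33.3%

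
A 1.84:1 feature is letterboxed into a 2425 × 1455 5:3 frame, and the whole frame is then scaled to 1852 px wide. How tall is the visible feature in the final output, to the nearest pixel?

At 2425×1455 the feature is width-limited, so height = 2425 / 1.840 ≈ 1317.93 px.
Resizing to 1852 px wide multiplies everything by 0.7637: 1317.93 → 1006.52 px.

1007 px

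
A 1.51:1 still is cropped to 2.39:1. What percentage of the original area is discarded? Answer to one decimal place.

2.39:1 is wider than 1.51:1, so the crop keeps the full width and trims the height.
(1.510)/(2.390) ≈ 0.632 of the area survives, leaving 36.82% discarded.

36.8%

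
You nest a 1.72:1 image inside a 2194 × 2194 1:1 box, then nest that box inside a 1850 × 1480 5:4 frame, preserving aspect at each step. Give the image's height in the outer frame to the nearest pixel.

1.72:1 in 2194×2194: fills the width, so the image is 2194.00 × 1275.58.
Second fit — the 1:1 canvas into 1850×1480 spans the height: 1480.00 × 1480.00 (×0.6746 from 2194×2194).
The image scales with it: height 1275.58 × 0.6746 ≈ 860.47.

860 px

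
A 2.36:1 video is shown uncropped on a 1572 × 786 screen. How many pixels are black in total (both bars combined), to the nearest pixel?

2.36:1 is wider than 2:1, so it spans the full width.
The video is 1572 / 2.360 ≈ 666.1017 px tall.
786 − 666.1017 = 119.8983 px of bars.
That's 119.8983 × 1572 ≈ 188480 black pixels.

188480 pixels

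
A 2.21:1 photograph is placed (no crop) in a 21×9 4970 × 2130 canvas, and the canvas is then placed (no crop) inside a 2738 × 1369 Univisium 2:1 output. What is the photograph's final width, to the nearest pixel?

2593 px

First fit — 2.21:1 into 4970×2130 spans the height: 4707.30 × 2130.00.
Second fit — the 21×9 canvas into 2738×1369 spans the width: 2738.00 × 1173.43 (×0.5509 from 4970×2130).
The photograph scales with it: width 4707.30 × 0.5509 ≈ 2593.28.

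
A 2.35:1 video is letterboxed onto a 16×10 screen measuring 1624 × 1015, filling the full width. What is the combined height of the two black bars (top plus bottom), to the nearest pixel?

324 px

The video is 1624 / 2.350 ≈ 691.06 px tall.
Black = 1015 − 691.06 = 323.94 px.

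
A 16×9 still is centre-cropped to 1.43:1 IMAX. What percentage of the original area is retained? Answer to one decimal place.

Going from 16×9 to 1.43:1 IMAX means cutting width while keeping height.
Fraction kept = (1.430)/(1.778) ≈ 80.44%.

80.4%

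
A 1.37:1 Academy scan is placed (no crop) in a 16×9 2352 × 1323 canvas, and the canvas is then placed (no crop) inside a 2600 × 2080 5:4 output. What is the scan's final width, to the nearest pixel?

Inside the 2352×1323 canvas the scan is height-limited at 1812.51 × 1323.00.
16×9 in 2600×2080: fills the width, so the intermediate becomes 2600.00 × 1462.50 — a scale of ×1.1054.
So the scan's width is 1812.51 × 1.1054 ≈ 2003.62.

2004 px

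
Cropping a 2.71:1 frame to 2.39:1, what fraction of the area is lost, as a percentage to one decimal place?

2.39:1 is narrower than 2.71:1, so the crop keeps the full height and trims the width.
(2.390)/(2.710) ≈ 0.882 of the area survives, leaving 11.81% discarded.

11.8%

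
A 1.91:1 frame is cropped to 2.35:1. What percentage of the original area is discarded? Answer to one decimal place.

18.7%

2.35:1 is wider than 1.91:1, so the crop keeps the full width and trims the height.
Fraction kept = (1.910)/(2.350) ≈ 81.28%, so 18.72% is lost.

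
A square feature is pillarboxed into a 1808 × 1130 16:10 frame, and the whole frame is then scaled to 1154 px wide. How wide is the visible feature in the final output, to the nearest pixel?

In the 1808×1130 frame the feature fills the height: width = 1130 × 1/1 ≈ 1130.00 px.
Resizing to 1154 px wide multiplies everything by 0.6383: 1130.00 → 721.25 px.

721 px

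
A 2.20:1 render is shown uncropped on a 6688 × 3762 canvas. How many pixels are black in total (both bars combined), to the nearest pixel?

4828736 pixels

2.20:1 (2.200) > 16:9 (1.778), so the render fills the width.
That makes the image 3040.0000 px tall (6688 / 2.200).
Black = 3762 − 3040.0000 = 722.0000 px.
Across the 6688-px span: 722.0000 × 6688 ≈ 4828736 px.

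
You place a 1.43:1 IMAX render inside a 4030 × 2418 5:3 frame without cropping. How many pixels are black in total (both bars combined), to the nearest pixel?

1383725 pixels

1.43:1 IMAX (1.430) < 5:3 (1.667), so the render fills the height.
That makes the image 3457.7400 px wide (2418 × 1.430).
Black = 4030 − 3457.7400 = 572.2600 px.
Across the 2418-px span: 572.2600 × 2418 ≈ 1383725 px.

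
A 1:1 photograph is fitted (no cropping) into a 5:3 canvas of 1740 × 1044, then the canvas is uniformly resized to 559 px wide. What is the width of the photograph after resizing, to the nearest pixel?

335 px

In the 1740×1044 frame the photograph fills the height: width = 1044 × 1/1 ≈ 1044.00 px.
Scaling 1740 → 559 is ×0.3213, so the width becomes 1044.00 × 0.3213 ≈ 335.40 px.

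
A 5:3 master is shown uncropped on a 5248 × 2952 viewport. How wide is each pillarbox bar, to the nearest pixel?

5:3 is narrower than 16:9, so it spans the full height.
That makes the image 4920.00 px wide (2952 × 5/3).
Leftover width: 5248 − 4920.00 = 328.00 px → 164.00 each side.

164 px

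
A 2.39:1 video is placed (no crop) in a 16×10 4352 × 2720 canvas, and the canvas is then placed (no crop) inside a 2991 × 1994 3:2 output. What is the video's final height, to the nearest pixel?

1251 px

Inside the 4352×2720 canvas the video is width-limited at 4352.00 × 1820.92.
The 16×10 canvas is width-limited in 2991×1994, giving 2991.00 × 1869.38; scale factor 0.6873.
Applying the same ×0.6873: 1820.92 → 1251.46.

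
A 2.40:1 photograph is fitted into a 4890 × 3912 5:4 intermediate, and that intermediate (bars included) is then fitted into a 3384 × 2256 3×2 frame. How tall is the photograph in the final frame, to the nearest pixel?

1175 px

First fit — 2.40:1 into 4890×3912 spans the width: 4890.00 × 2037.50.
The 5:4 canvas is height-limited in 3384×2256, giving 2820.00 × 2256.00; scale factor 0.5767.
So the photograph's height is 2037.50 × 0.5767 ≈ 1175.00.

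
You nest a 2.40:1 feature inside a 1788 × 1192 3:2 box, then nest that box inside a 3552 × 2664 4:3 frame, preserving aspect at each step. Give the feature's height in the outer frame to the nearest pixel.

First fit — 2.40:1 into 1788×1192 spans the width: 1788.00 × 745.00.
The 3:2 canvas is width-limited in 3552×2664, giving 3552.00 × 2368.00; scale factor 1.9866.
So the feature's height is 745.00 × 1.9866 ≈ 1480.00.

1480 px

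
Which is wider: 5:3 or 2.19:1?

5:3 = 1.667 and 2.19; 2.19 > 1.667.

2.19:1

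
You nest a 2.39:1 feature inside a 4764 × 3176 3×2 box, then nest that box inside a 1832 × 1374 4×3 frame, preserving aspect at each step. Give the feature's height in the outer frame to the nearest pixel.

First fit — 2.39:1 into 4764×3176 spans the width: 4764.00 × 1993.31.
3×2 in 1832×1374: fills the width, so the intermediate becomes 1832.00 × 1221.33 — a scale of ×0.3846.
So the feature's height is 1993.31 × 0.3846 ≈ 766.53.

767 px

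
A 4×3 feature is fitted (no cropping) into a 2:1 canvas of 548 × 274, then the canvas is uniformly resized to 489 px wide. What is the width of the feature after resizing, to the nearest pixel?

326 px

At 548×274 the feature is height-limited, so width = 274 × 4/3 ≈ 365.33 px.
Resizing to 489 px wide multiplies everything by 0.8923: 365.33 → 326.00 px.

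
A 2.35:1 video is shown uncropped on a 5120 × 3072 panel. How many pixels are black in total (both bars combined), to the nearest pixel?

4573576 pixels

2.35:1 (2.350) > 5:3 (1.667), so the video fills the width.
That makes the image 2178.7234 px tall (5120 / 2.350).
Black = 3072 − 2178.7234 = 893.2766 px.
Across the 5120-px span: 893.2766 × 5120 ≈ 4573576 px.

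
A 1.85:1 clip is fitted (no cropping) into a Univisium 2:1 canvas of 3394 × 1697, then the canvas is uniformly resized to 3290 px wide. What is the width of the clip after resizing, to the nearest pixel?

3043 px

In the 3394×1697 frame the clip fills the height: width = 1697 × 1.850 ≈ 3139.45 px.
Resizing to 3290 px wide multiplies everything by 0.9694: 3139.45 → 3043.25 px.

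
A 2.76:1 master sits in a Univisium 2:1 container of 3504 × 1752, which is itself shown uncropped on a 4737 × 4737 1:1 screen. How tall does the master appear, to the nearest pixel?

First fit — 2.76:1 into 3504×1752 spans the width: 3504.00 × 1269.57.
Second fit — the Univisium 2:1 canvas into 4737×4737 spans the width: 4737.00 × 2368.50 (×1.3519 from 3504×1752).
Applying the same ×1.3519: 1269.57 → 1716.30.

1716 px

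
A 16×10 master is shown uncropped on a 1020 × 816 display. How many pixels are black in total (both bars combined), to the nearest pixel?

Since 1.600 > 1.250, the master is width-limited.
The master is 1020 × 10/16 ≈ 637.5000 px tall.
Black = 816 − 637.5000 = 178.5000 px.
Bar area = 178.5000 × 1020 ≈ 182070 px.

182070 pixels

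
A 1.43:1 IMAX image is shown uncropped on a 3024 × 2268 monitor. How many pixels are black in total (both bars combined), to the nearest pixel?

463624 pixels

1.43:1 IMAX (1.430) > 4:3 (1.333), so the image fills the width.
The image is 3024 / 1.430 ≈ 2114.6853 px tall.
Black = 2268 − 2114.6853 = 153.3147 px.
Bar area = 153.3147 × 3024 ≈ 463624 px.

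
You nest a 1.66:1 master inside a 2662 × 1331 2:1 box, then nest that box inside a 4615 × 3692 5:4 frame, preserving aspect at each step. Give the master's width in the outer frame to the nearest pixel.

Inside the 2662×1331 canvas the master is height-limited at 2209.46 × 1331.00.
The 2:1 canvas is width-limited in 4615×3692, giving 4615.00 × 2307.50; scale factor 1.7337.
The master scales with it: width 2209.46 × 1.7337 ≈ 3830.45.

3830 px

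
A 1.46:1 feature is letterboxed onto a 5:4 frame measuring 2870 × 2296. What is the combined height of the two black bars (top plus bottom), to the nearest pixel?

330 px

Since 1.460 > 1.250, the feature is width-limited.
That makes the image 1965.75 px tall (2870 / 1.460).
Leftover height: 2296 − 1965.75 = 330.25 px.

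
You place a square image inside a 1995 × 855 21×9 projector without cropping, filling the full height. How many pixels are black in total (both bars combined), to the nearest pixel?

That makes the image 855.0000 px wide (855 × 1/1).
Black = 1995 − 855.0000 = 1140.0000 px.
That's 1140.0000 × 855 ≈ 974700 black pixels.

974700 pixels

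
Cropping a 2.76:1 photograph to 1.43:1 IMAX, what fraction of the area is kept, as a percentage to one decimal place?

51.8%

1.43:1 IMAX is narrower than 2.76:1, so the crop keeps the full height and trims the width.
Fraction kept = (1.430)/(2.760) ≈ 51.81%.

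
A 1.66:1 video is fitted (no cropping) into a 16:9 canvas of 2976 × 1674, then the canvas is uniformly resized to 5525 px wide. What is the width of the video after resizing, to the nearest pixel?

5159 px

At 2976×1674 the video is height-limited, so width = 1674 × 1.660 ≈ 2778.84 px.
Scaling 2976 → 5525 is ×1.8565, so the width becomes 2778.84 × 1.8565 ≈ 5158.97 px.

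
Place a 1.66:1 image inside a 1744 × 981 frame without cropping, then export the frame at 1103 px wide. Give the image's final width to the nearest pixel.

1030 px

Fitted into 1744×981, the image spans the height; its width is 981 × 1.660 ≈ 1628.46 px.
The frame scales by 1103/1744 = 0.6325; 1628.46 × 0.6325 ≈ 1029.93 px.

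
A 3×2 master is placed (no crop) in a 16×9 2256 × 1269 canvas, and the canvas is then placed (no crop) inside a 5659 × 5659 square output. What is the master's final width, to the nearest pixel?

First fit — 3×2 into 2256×1269 spans the height: 1903.50 × 1269.00.
The 16×9 canvas is width-limited in 5659×5659, giving 5659.00 × 3183.19; scale factor 2.5084.
The master scales with it: width 1903.50 × 2.5084 ≈ 4774.78.

4775 px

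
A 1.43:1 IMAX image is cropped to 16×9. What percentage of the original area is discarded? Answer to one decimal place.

The width stays; only height is cut (since 16×9 is wider than 1.43:1 IMAX).
Area ratio = (1.430)/(1.778) = 80.44%; the remaining 19.56% is cropped out.

19.6%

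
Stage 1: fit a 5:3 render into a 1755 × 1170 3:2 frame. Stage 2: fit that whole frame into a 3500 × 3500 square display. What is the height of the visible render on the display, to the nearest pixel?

2100 px

First fit — 5:3 into 1755×1170 spans the width: 1755.00 × 1053.00.
3:2 in 3500×3500: fills the width, so the intermediate becomes 3500.00 × 2333.33 — a scale of ×1.9943.
Applying the same ×1.9943: 1053.00 → 2100.00.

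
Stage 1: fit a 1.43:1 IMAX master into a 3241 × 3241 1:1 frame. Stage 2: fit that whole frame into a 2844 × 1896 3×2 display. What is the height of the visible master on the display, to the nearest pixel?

1326 px

Inside the 3241×3241 canvas the master is width-limited at 3241.00 × 2266.43.
The 1:1 canvas is height-limited in 2844×1896, giving 1896.00 × 1896.00; scale factor 0.5850.
So the master's height is 2266.43 × 0.5850 ≈ 1325.87.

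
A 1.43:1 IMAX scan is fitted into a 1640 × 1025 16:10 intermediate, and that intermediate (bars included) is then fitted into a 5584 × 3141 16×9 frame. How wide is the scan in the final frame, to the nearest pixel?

4492 px

Inside the 1640×1025 canvas the scan is height-limited at 1465.75 × 1025.00.
16:10 in 5584×3141: fills the height, so the intermediate becomes 5025.60 × 3141.00 — a scale of ×3.0644.
So the scan's width is 1465.75 × 3.0644 ≈ 4491.63.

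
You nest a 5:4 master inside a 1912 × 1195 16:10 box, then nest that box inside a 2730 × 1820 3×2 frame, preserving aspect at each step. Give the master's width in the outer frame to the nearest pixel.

5:4 in 1912×1195: fills the height, so the master is 1493.75 × 1195.00.
Second fit — the 16:10 canvas into 2730×1820 spans the width: 2730.00 × 1706.25 (×1.4278 from 1912×1195).
So the master's width is 1493.75 × 1.4278 ≈ 2132.81.

2133 px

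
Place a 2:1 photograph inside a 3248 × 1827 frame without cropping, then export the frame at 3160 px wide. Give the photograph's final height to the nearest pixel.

1580 px

At 3248×1827 the photograph is width-limited, so height = 3248 × 1/2 ≈ 1624.00 px.
Scaling 3248 → 3160 is ×0.9729, so the height becomes 1624.00 × 0.9729 ≈ 1580.00 px.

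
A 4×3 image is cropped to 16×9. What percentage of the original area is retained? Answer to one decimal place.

75.0%

The width stays; only height is cut (since 16×9 is wider than 4×3).
(1.333)/(1.778) ≈ 0.750 of the area survives.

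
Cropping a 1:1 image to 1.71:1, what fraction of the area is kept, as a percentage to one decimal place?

Going from 1:1 to 1.71:1 means cutting height while keeping width.
(1.000)/(1.710) ≈ 0.585 of the area survives.

58.5%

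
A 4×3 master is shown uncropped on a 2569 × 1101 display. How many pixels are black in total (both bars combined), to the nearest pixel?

1212201 pixels

4×3 (1.333) < 21×9 (2.333), so the master fills the height.
Content width = 1101 × 4/3 ≈ 1468.0000 px.
Black = 2569 − 1468.0000 = 1101.0000 px.
Across the 1101-px span: 1101.0000 × 1101 ≈ 1212201 px.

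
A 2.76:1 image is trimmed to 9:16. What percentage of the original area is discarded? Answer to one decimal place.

The height stays; only width is cut (since 9:16 is narrower than 2.76:1).
(0.562)/(2.760) ≈ 0.204 of the area survives, leaving 79.62% discarded.

79.6%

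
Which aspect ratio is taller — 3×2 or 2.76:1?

3×2 = 1.5 and 2.76; 2.76 > 1.5. The smaller width-to-height ratio is the taller frame.

3×2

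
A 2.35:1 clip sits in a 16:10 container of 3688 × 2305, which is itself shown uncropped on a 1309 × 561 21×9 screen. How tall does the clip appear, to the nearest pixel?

First fit — 2.35:1 into 3688×2305 spans the width: 3688.00 × 1569.36.
Second fit — the 16:10 canvas into 1309×561 spans the height: 897.60 × 561.00 (×0.2434 from 3688×2305).
The clip scales with it: height 1569.36 × 0.2434 ≈ 381.96.

382 px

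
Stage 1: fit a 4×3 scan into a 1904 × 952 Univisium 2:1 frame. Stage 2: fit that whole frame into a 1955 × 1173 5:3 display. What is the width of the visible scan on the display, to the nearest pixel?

1303 px

4×3 in 1904×952: fills the height, so the scan is 1269.33 × 952.00.
Second fit — the Univisium 2:1 canvas into 1955×1173 spans the width: 1955.00 × 977.50 (×1.0268 from 1904×952).
Applying the same ×1.0268: 1269.33 → 1303.33.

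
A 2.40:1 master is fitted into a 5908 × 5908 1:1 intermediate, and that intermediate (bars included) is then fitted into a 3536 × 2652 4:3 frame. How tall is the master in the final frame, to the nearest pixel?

Inside the 5908×5908 canvas the master is width-limited at 5908.00 × 2461.67.
1:1 in 3536×2652: fills the height, so the intermediate becomes 2652.00 × 2652.00 — a scale of ×0.4489.
Applying the same ×0.4489: 2461.67 → 1105.00.

1105 px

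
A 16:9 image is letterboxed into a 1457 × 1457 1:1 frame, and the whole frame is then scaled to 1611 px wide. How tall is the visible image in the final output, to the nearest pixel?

In the 1457×1457 frame the image fills the width: height = 1457 × 9/16 ≈ 819.56 px.
The frame scales by 1611/1457 = 1.1057; 819.56 × 1.1057 ≈ 906.19 px.

906 px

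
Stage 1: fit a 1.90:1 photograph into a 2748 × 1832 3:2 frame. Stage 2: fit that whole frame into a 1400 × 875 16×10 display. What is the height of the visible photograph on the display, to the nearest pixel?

Inside the 2748×1832 canvas the photograph is width-limited at 2748.00 × 1446.32.
The 3:2 canvas is height-limited in 1400×875, giving 1312.50 × 875.00; scale factor 0.4776.
Applying the same ×0.4776: 1446.32 → 690.79.

691 px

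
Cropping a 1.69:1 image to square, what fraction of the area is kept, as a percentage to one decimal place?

59.2%

square is narrower than 1.69:1, so the crop keeps the full height and trims the width.
Area ratio = (1.000)/(1.690) = 59.17% retained.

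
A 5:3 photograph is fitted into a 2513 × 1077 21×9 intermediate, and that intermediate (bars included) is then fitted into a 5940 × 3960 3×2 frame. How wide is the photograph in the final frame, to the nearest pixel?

4243 px

First fit — 5:3 into 2513×1077 spans the height: 1795.00 × 1077.00.
Second fit — the 21×9 canvas into 5940×3960 spans the width: 5940.00 × 2545.71 (×2.3637 from 2513×1077).
The photograph scales with it: width 1795.00 × 2.3637 ≈ 4242.86.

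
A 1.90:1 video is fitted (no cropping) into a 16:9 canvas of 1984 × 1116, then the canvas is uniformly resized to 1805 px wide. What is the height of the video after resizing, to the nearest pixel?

950 px

At 1984×1116 the video is width-limited, so height = 1984 / 1.900 ≈ 1044.21 px.
Scaling 1984 → 1805 is ×0.9098, so the height becomes 1044.21 × 0.9098 ≈ 950.00 px.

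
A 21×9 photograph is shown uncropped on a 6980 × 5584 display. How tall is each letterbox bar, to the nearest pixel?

1296 px

21×9 (2.333) > 5:4 (1.250), so the photograph fills the width.
The photograph is 6980 × 9/21 ≈ 2991.43 px tall.
Leftover height: 5584 − 2991.43 = 2592.57 px → 1296.29 each side.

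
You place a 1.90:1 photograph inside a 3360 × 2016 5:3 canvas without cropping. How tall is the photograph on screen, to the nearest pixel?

1768 px

1.90:1 (1.900) > 5:3 (1.667), so the photograph fills the width.
Content height = 3360 / 1.900 ≈ 1768.42 px.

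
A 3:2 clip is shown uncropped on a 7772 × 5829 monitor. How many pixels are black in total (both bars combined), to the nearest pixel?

5033665 pixels

Since 1.500 > 1.333, the clip is width-limited.
The clip is 7772 × 2/3 ≈ 5181.3333 px tall.
Leftover height: 5829 − 5181.3333 = 647.6667 px.
Across the 7772-px span: 647.6667 × 7772 ≈ 5033665 px.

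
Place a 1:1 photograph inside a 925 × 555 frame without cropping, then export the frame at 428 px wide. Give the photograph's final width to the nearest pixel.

Fitted into 925×555, the photograph spans the height; its width is 555 × 1/1 ≈ 555.00 px.
The frame scales by 428/925 = 0.4627; 555.00 × 0.4627 ≈ 256.80 px.

257 px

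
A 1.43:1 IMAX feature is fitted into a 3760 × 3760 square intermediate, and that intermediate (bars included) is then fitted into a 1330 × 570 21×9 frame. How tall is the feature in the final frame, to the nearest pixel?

399 px

Inside the 3760×3760 canvas the feature is width-limited at 3760.00 × 2629.37.
Second fit — the square canvas into 1330×570 spans the height: 570.00 × 570.00 (×0.1516 from 3760×3760).
So the feature's height is 2629.37 × 0.1516 ≈ 398.60.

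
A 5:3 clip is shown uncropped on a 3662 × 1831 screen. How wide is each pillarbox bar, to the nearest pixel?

305 px

Since 1.667 < 2.000, the clip is height-limited.
The clip is 1831 × 5/3 ≈ 3051.67 px wide.
Black = 3662 − 3051.67 = 610.33 px, or 305.17 per bar.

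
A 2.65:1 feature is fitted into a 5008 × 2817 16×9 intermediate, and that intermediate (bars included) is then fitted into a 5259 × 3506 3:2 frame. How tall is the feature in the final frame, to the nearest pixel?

1985 px

Inside the 5008×2817 canvas the feature is width-limited at 5008.00 × 1889.81.
16×9 in 5259×3506: fills the width, so the intermediate becomes 5259.00 × 2958.19 — a scale of ×1.0501.
The feature scales with it: height 1889.81 × 1.0501 ≈ 1984.53.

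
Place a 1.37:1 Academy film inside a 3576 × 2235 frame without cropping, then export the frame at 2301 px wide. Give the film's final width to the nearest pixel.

Fitted into 3576×2235, the film spans the height; its width is 2235 × 1.370 ≈ 3061.95 px.
Scaling 3576 → 2301 is ×0.6435, so the width becomes 3061.95 × 0.6435 ≈ 1970.23 px.

1970 px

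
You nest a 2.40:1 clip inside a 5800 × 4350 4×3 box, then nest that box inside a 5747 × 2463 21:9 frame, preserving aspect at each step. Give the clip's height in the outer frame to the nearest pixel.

1368 px

Inside the 5800×4350 canvas the clip is width-limited at 5800.00 × 2416.67.
4×3 in 5747×2463: fills the height, so the intermediate becomes 3284.00 × 2463.00 — a scale of ×0.5662.
The clip scales with it: height 2416.67 × 0.5662 ≈ 1368.33.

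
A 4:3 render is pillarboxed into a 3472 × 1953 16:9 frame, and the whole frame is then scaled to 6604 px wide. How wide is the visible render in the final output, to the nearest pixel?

4953 px

In the 3472×1953 frame the render fills the height: width = 1953 × 4/3 ≈ 2604.00 px.
Resizing to 6604 px wide multiplies everything by 1.9021: 2604.00 → 4953.00 px.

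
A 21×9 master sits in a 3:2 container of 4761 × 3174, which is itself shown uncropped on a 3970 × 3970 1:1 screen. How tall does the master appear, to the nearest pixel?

1701 px

21×9 in 4761×3174: fills the width, so the master is 4761.00 × 2040.43.
Second fit — the 3:2 canvas into 3970×3970 spans the width: 3970.00 × 2646.67 (×0.8339 from 4761×3174).
So the master's height is 2040.43 × 0.8339 ≈ 1701.43.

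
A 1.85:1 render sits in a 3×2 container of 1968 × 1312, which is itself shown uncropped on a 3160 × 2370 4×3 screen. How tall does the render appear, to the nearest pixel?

1708 px

1.85:1 in 1968×1312: fills the width, so the render is 1968.00 × 1063.78.
The 3×2 canvas is width-limited in 3160×2370, giving 3160.00 × 2106.67; scale factor 1.6057.
Applying the same ×1.6057: 1063.78 → 1708.11.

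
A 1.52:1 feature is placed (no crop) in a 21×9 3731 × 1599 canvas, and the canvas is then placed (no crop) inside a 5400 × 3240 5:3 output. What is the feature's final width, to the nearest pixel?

Inside the 3731×1599 canvas the feature is height-limited at 2430.48 × 1599.00.
The 21×9 canvas is width-limited in 5400×3240, giving 5400.00 × 2314.29; scale factor 1.4473.
Applying the same ×1.4473: 2430.48 → 3517.71.

3518 px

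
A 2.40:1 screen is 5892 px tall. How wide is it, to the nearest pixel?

5892 × 2.400 = 14140.80.

14141 px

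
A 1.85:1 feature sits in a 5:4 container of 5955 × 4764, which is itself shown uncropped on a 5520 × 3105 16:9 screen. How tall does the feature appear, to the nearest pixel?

1.85:1 in 5955×4764: fills the width, so the feature is 5955.00 × 3218.92.
5:4 in 5520×3105: fills the height, so the intermediate becomes 3881.25 × 3105.00 — a scale of ×0.6518.
The feature scales with it: height 3218.92 × 0.6518 ≈ 2097.97.

2098 px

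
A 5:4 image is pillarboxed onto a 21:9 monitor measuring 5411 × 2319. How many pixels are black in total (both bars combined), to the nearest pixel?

Since 1.250 < 2.333, the image is height-limited.
Content width = 2319 × 5/4 ≈ 2898.7500 px.
5411 − 2898.7500 = 2512.2500 px of bars.
Bar area = 2512.2500 × 2319 ≈ 5825908 px.

5825908 pixels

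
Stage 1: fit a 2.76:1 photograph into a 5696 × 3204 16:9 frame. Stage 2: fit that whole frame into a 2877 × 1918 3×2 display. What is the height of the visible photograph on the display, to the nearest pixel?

1042 px

Inside the 5696×3204 canvas the photograph is width-limited at 5696.00 × 2063.77.
The 16:9 canvas is width-limited in 2877×1918, giving 2877.00 × 1618.31; scale factor 0.5051.
The photograph scales with it: height 2063.77 × 0.5051 ≈ 1042.39.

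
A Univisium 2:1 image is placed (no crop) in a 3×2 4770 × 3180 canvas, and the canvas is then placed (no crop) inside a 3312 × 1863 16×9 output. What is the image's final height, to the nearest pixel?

1397 px

Univisium 2:1 in 4770×3180: fills the width, so the image is 4770.00 × 2385.00.
Second fit — the 3×2 canvas into 3312×1863 spans the height: 2794.50 × 1863.00 (×0.5858 from 4770×3180).
So the image's height is 2385.00 × 0.5858 ≈ 1397.25.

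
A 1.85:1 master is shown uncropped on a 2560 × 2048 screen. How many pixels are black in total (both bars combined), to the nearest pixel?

1700394 pixels

1.85:1 (1.850) > 5:4 (1.250), so the master fills the width.
Content height = 2560 / 1.850 ≈ 1383.7838 px.
Black = 2048 − 1383.7838 = 664.2162 px.
Bar area = 664.2162 × 2560 ≈ 1700394 px.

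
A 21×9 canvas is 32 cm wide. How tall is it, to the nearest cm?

14 cm

At 21×9, 32 / 21 × 9 ≈ 13.71.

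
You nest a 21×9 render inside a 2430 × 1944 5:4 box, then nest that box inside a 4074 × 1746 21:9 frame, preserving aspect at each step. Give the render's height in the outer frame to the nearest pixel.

21×9 in 2430×1944: fills the width, so the render is 2430.00 × 1041.43.
Second fit — the 5:4 canvas into 4074×1746 spans the height: 2182.50 × 1746.00 (×0.8981 from 2430×1944).
The render scales with it: height 1041.43 × 0.8981 ≈ 935.36.

935 px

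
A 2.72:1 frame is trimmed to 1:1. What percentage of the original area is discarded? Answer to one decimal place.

1:1 is narrower than 2.72:1, so the crop keeps the full height and trims the width.
(1.000)/(2.720) ≈ 0.368 of the area survives, leaving 63.24% discarded.

63.2%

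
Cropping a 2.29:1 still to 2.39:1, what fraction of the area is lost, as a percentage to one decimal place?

4.2%

2.39:1 is wider than 2.29:1, so the crop keeps the full width and trims the height.
Fraction kept = (2.290)/(2.390) ≈ 95.82%, so 4.18% is lost.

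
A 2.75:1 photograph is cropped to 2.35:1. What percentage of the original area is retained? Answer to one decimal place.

Going from 2.75:1 to 2.35:1 means cutting width while keeping height.
Area ratio = (2.350)/(2.750) = 85.45% retained.

85.5%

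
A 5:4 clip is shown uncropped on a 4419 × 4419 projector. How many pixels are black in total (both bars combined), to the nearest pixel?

3905512 pixels

Since 1.250 > 1.000, the clip is width-limited.
The clip is 4419 × 4/5 ≈ 3535.2000 px tall.
Leftover height: 4419 − 3535.2000 = 883.8000 px.
Bar area = 883.8000 × 4419 ≈ 3905512 px.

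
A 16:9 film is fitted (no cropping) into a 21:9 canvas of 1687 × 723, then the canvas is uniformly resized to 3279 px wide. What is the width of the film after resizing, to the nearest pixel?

Fitted into 1687×723, the film spans the height; its width is 723 × 16/9 ≈ 1285.33 px.
Resizing to 3279 px wide multiplies everything by 1.9437: 1285.33 → 2498.29 px.

2498 px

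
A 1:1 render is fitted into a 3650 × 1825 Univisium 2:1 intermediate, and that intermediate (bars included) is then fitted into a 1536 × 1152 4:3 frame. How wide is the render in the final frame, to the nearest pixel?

Inside the 3650×1825 canvas the render is height-limited at 1825.00 × 1825.00.
Univisium 2:1 in 1536×1152: fills the width, so the intermediate becomes 1536.00 × 768.00 — a scale of ×0.4208.
The render scales with it: width 1825.00 × 0.4208 ≈ 768.00.

768 px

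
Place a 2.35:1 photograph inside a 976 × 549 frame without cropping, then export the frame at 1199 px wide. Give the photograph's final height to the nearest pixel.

510 px

Fitted into 976×549, the photograph spans the width; its height is 976 / 2.350 ≈ 415.32 px.
The frame scales by 1199/976 = 1.2285; 415.32 × 1.2285 ≈ 510.21 px.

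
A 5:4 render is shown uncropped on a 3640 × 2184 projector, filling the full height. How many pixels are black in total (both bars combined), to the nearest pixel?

1987440 pixels

That makes the image 2730.0000 px wide (2184 × 5/4).
Black = 3640 − 2730.0000 = 910.0000 px.
Bar area = 910.0000 × 2184 ≈ 1987440 px.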